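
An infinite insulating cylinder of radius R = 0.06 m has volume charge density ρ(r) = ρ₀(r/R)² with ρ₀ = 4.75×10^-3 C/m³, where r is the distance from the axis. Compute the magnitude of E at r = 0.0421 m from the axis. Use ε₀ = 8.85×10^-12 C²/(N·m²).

2.78e6 V/m

Choose a coaxial cylinder of radius r = 0.0421 m (arbitrary length L) as the Gaussian surface (r < R).
Integrating ρ over the cross-section to radius r: λ_enc = (2πρ₀/R²) ∫₀^r r'^3 dr' = 2πρ₀ r^4/(4·R²) = 6.511×10^-6 C/m.
Gauss's law: E·2πrL = λ_enc L/ε₀.
E = |λ_enc|/(2πε₀r) = (6.511×10^-6)/(2π·8.85×10^-12·0.0421) = 2.78×10^6 N/C.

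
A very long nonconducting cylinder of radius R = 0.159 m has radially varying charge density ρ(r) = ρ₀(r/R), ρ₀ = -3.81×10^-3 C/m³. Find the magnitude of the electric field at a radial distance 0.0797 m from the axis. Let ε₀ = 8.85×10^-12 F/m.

By cylindrical symmetry E is radial; use a coaxial Gaussian cylinder of radius 0.0797 m and length L (r < R).
λ_enc = ∫₀^r ρ(r')·2πr' dr' = (2πρ₀/R)·r^3/3 = -2.541×10^-5 C/m.
By Gauss's law (flux through the curved wall only), E·2πrL = λ_enc L/ε₀.
E = |λ_enc|/(2πε₀r) = (2.541×10^-5)/(2π·8.85×10^-12·0.0797) = 5.73×10^6 N/C.

|E| ≈ 5.73e6 V/m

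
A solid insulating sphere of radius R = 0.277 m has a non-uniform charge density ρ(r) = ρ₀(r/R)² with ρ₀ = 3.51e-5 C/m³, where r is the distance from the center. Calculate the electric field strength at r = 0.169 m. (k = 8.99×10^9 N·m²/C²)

4.99×10^4 V/m

By spherical symmetry E is radial; choose a Gaussian sphere of radius r = 0.169 m (r < R).
Integrate the density: Q_enc = 4π ∫₀^r ρ₀(r'/R)^2 r'² dr' = 4πρ₀ r^5/(5·R²) = 1.585×10^-7 C.
By Gauss's law, ∮E·dA = E·4πr² = Q_enc/ε₀.
E = k|Q_enc|/r² = (8.99×10^9)(1.585×10^-7)/(0.169)² = 4.99×10^4 N/C.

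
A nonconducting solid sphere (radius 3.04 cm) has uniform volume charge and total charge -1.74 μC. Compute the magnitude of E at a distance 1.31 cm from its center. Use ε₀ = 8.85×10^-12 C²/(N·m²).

Take a concentric spherical Gaussian surface of radius r = 1.31 cm (r < R).
For a uniform sphere the enclosed fraction is (r/R)³, so Q_enc = (-1.74 μC)(0.0131/0.0304)³ = -1.392×10^-7 C.
Gauss's law: E·4πr² = Q_enc/ε₀.
E = |Q_enc|/(4πε₀r²) = (1.392×10^-7)/(4π·8.85×10^-12·(0.0131)²) = 7.30×10^6 N/C.

|E| = 7.30e6 V/m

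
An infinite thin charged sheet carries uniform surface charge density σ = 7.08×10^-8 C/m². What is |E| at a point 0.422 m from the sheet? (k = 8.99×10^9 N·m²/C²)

E = 4.00×10^3 V/m

The symmetry is planar: E is normal to the sheet and the same magnitude on both sides. Take a pillbox straddling the sheet with end-cap area A.
Only the two end caps contribute flux: Φ = 2EA. With Q_enc = σA, Gauss's law gives E = |σ|/(2ε₀).
E = 2πk|σ| = 2π(8.99×10^9)(7.08×10^-8) = 4.00e3 N/C.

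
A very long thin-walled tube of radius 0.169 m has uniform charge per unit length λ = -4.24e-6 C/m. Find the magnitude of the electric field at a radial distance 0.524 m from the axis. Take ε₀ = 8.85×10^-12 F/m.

E ≈ 1.46×10^5 V/m

Choose a coaxial cylinder of radius r = 0.524 m (arbitrary length L) as the Gaussian surface (r > 0.169 m).
The full line charge is enclosed: λ_enc = -4.24e-6 C/m.
Since E is radial and uniform over the curved surface, Φ = E·2πrL = Q_enc/ε₀ = λ_enc L/ε₀.
E = |λ_enc|/(2πε₀r) = (4.24×10^-6)/(2π·8.85×10^-12·0.524) = 1.46×10^5 N/C.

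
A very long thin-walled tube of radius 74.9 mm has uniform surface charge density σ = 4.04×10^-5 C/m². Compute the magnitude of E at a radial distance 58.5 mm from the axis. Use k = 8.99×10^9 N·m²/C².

Take a coaxial cylindrical Gaussian surface of radius r = 58.5 mm and length L (r < 74.9 mm, inside the shell).
No charge is enclosed, so Gauss's law gives E·2πrL = 0 ⇒ E = 0.

E = 0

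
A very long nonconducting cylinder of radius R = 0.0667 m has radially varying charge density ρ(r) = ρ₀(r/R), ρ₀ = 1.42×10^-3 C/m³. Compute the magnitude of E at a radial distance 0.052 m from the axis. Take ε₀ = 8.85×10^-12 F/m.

Choose a coaxial cylinder of radius r = 0.052 m (arbitrary length L) as the Gaussian surface (r < R).
λ_enc = ∫₀^r ρ(r')·2πr' dr' = (2πρ₀/R)·r^3/3 = 6.269×10^-6 C/m.
Gauss's law: E·2πrL = λ_enc L/ε₀.
E = |λ_enc|/(2πε₀r) = (6.269×10^-6)/(2π·8.85×10^-12·0.052) = 2.17×10^6 N/C.

2.17e6 N/C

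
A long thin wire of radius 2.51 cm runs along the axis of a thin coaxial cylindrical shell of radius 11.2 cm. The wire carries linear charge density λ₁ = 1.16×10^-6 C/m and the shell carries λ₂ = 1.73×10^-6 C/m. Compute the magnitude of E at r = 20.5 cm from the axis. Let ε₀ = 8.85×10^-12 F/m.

By cylindrical symmetry E is radial; use a coaxial Gaussian cylinder of radius 20.5 cm and length L (r > 11.2 cm, enclosing both).
λ_enc = λ₁ + λ₂ = (1.16×10^-6) + (1.73×10^-6) = 2.89×10^-6 C/m.
Since E is radial and uniform over the curved surface, Φ = E·2πrL = Q_enc/ε₀ = λ_enc L/ε₀.
E = |λ_enc|/(2πε₀r) = (2.89×10^-6)/(2π·8.85×10^-12·0.205) = 2.54×10^5 N/C.

|E| = 2.54e5 N/C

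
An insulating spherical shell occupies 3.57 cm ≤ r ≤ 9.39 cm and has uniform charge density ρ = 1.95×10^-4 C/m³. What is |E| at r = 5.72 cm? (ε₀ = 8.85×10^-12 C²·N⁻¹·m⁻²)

Use a concentric Gaussian sphere at r = 5.72 cm (within the shell material, 3.57 cm < r < 9.39 cm).
Enclosed charge is the volume from a to r: Q_enc = (4π/3)ρ(r³ − a³) = 1.157×10^-7 C.
Applying ∮E·dA = Q_enc/ε₀ with Φ = E(4πr²):
E = |Q_enc|/(4πε₀r²) = (1.157e-7)/(4π·8.85×10^-12·(0.0572)²) = 3.18e5 N/C.

3.18×10^5 N/C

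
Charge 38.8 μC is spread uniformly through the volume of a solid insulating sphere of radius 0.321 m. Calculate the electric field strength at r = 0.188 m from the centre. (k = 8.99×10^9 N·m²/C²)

By spherical symmetry E is radial; choose a Gaussian sphere of radius r = 0.188 m (r < R).
Only the charge within r is enclosed: Q_enc = Q·(r/R)³ = (38.8 μC)·(0.188 m/0.321 m)³ = 7.795e-6 C.
Since E is radial and uniform over the Gaussian sphere, Φ = E·4πr² = Q_enc/ε₀.
E = k|Q_enc|/r² = (8.99×10^9)(7.795×10^-6)/(0.188)² = 1.98×10^6 N/C.

1.98e6 N/C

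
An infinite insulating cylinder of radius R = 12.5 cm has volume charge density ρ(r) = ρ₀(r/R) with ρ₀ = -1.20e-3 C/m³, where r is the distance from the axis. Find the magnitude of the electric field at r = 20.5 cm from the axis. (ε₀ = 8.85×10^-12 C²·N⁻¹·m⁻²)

Coaxial Gaussian cylinder, radius r = 20.5 cm, length L (r > R, full charge per length enclosed).
λ_enc = 2π ∫₀^R ρ₀(r'/R)^1 r' dr' = 2πρ₀R²/3 = -3.927×10^-5 C/m.
Gauss's law: E·2πrL = λ_enc L/ε₀.
E = |λ_enc|/(2πε₀r) = (3.927×10^-5)/(2π·8.85×10^-12·0.205) = 3.44×10^6 N/C.

3.44e6 V/m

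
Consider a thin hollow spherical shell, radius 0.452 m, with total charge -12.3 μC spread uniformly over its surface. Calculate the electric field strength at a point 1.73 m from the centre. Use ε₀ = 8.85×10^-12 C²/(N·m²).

Symmetry ⇒ E = E(r) r̂. Gaussian sphere of radius r = 1.73 m (r > 0.452 m).
The entire shell is enclosed: Q_enc = -1.23×10^-5 C.
By Gauss's law, ∮E·dA = E·4πr² = Q_enc/ε₀.
E = |Q_enc|/(4πε₀r²) = (1.23e-5)/(4π·8.85×10^-12·(1.73)²) = 3.70×10^4 N/C.

3.70×10^4 N/C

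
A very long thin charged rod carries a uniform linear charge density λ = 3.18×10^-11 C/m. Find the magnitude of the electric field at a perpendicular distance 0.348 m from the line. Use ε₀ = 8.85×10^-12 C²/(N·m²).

Coaxial Gaussian cylinder, radius r = 0.348 m, length L.
Q_enc = λL, so λ_enc = 3.18×10^-11 C/m.
Applying ∮E·dA = Q_enc/ε₀ with the end caps contributing no flux:
E = |λ_enc|/(2πε₀r) = (3.18×10^-11)/(2π·8.85×10^-12·0.348) = 1.64 N/C.

|E| ≈ 1.64 V/m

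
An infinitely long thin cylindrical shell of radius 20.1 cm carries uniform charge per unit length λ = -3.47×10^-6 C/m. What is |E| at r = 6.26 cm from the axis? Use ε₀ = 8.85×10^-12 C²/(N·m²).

|E| = 0 N/C

Coaxial Gaussian cylinder, radius r = 6.26 cm, length L (r < 20.1 cm, inside the shell).
All the surface charge lies outside this cylinder: Q_enc = 0, hence E = 0.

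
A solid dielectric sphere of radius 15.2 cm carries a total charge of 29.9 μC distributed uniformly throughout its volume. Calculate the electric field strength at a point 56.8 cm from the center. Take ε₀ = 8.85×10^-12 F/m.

Take a concentric spherical Gaussian surface of radius r = 56.8 cm (r > R, so the entire charge is enclosed).
Q_enc = 29.9 μC = 2.99×10^-5 C.
By Gauss's law, ∮E·dA = E·4πr² = Q_enc/ε₀.
E = |Q_enc|/(4πε₀r²) = (2.99e-5)/(4π·8.85×10^-12·(0.568)²) = 8.33e5 N/C.

|E| = 8.33×10^5 N/C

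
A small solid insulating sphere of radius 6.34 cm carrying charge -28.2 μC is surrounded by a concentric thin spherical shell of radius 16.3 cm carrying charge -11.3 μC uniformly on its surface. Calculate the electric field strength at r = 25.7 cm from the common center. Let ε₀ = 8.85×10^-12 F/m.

E ≈ 5.38e6 N/C

Use a concentric Gaussian sphere at r = 25.7 cm (r > 16.3 cm, enclosing both).
Q_enc = (-28.2 μC) + (-11.3 μC) = -3.95×10^-5 C.
Gauss's law: E·4πr² = Q_enc/ε₀.
E = |Q_enc|/(4πε₀r²) = (3.95e-5)/(4π·8.85×10^-12·(0.257)²) = 5.38×10^6 N/C.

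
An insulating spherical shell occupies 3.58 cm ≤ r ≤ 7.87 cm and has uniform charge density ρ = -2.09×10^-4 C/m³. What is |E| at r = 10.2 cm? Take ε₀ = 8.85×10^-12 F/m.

Symmetry ⇒ E = E(r) r̂. Gaussian sphere of radius r = 10.2 cm (r > 7.87 cm, enclosing the whole shell).
Q_enc = ρ·(4π/3)(b³ − a³) = (-2.09×10^-4)·(4π/3)·((0.0787)³ − (0.0358)³) = -3.866×10^-7 C.
Gauss's law: E·4πr² = Q_enc/ε₀.
E = |Q_enc|/(4πε₀r²) = (3.866e-7)/(4π·8.85×10^-12·(0.102)²) = 3.34e5 N/C.

E ≈ 3.34×10^5 V/m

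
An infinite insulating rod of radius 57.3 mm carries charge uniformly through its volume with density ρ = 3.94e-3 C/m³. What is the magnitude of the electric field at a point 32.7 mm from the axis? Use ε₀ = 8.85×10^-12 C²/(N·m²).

E ≈ 7.28e6 V/m

Choose a coaxial cylinder of radius r = 32.7 mm (arbitrary length L) as the Gaussian surface (r < R).
Enclosed charge per unit length: λ_enc = ρ·πr² = (3.94e-3)π(0.0327)² = 1.324×10^-5 C/m.
Since E is radial and uniform over the curved surface, Φ = E·2πrL = Q_enc/ε₀ = λ_enc L/ε₀.
E = |λ_enc|/(2πε₀r) = (1.324×10^-5)/(2π·8.85×10^-12·0.0327) = 7.28×10^6 N/C.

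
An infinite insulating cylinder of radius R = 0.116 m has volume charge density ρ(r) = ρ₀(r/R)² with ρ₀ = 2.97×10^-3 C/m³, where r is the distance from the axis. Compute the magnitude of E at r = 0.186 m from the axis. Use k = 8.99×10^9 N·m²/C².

6.07×10^6 V/m

Take a coaxial cylindrical Gaussian surface of radius r = 0.186 m and length L (r > R, full charge per length enclosed).
λ_enc = 2π ∫₀^R ρ₀(r'/R)^2 r' dr' = 2πρ₀R²/4 = 6.278×10^-5 C/m.
Gauss's law: E·2πrL = λ_enc L/ε₀.
E = 2k|λ_enc|/r = 2(8.99×10^9)(6.278×10^-5)/(0.186) = 6.07×10^6 N/C.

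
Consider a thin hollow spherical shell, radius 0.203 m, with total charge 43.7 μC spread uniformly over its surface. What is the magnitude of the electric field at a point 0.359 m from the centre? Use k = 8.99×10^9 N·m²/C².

E ≈ 3.05e6 V/m

Take a concentric spherical Gaussian surface of radius r = 0.359 m (r > 0.203 m).
The entire shell is enclosed: Q_enc = 4.37×10^-5 C.
Since E is radial and uniform over the Gaussian sphere, Φ = E·4πr² = Q_enc/ε₀.
E = k|Q_enc|/r² = (8.99×10^9)(4.37×10^-5)/(0.359)² = 3.05e6 N/C.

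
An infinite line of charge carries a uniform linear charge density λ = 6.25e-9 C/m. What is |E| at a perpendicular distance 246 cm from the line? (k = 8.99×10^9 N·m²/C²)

Take a coaxial cylindrical Gaussian surface of radius r = 246 cm and length L.
Q_enc = λL, so λ_enc = 6.25×10^-9 C/m.
Gauss's law: E·2πrL = λ_enc L/ε₀.
E = 2k|λ_enc|/r = 2(8.99×10^9)(6.25×10^-9)/(2.46) = 45.7 N/C.

E = 45.7 V/m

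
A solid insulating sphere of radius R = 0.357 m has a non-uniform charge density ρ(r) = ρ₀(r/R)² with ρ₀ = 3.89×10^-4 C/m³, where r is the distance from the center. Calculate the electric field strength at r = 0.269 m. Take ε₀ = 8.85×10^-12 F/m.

|E| ≈ 1.34e6 N/C

Take a concentric spherical Gaussian surface of radius r = 0.269 m (r < R).
Q_enc = ∫₀^r ρ(r')·4πr'² dr' = (4πρ₀/R²) ∫₀^r r'^4 dr' = 4πρ₀ r^5/(5·R²) = 1.08×10^-5 C.
Gauss's law: E·4πr² = Q_enc/ε₀.
E = |Q_enc|/(4πε₀r²) = (1.08×10^-5)/(4π·8.85×10^-12·(0.269)²) = 1.34×10^6 N/C.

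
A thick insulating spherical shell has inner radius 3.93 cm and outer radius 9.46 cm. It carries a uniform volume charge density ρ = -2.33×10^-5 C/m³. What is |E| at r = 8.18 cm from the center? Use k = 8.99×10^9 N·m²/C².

6.38e4 N/C

Use a concentric Gaussian sphere at r = 8.18 cm (within the shell material, 3.93 cm < r < 9.46 cm).
Enclosed charge is the volume from a to r: Q_enc = (4π/3)ρ(r³ − a³) = -4.75×10^-8 C.
By Gauss's law, ∮E·dA = E·4πr² = Q_enc/ε₀.
E = k|Q_enc|/r² = (8.99×10^9)(4.75×10^-8)/(0.0818)² = 6.38×10^4 N/C.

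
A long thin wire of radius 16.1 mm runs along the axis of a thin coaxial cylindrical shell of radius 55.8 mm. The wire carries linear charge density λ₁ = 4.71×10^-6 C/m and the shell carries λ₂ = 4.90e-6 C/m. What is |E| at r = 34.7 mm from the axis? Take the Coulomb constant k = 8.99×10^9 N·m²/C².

Take a coaxial cylindrical Gaussian surface of radius r = 34.7 mm and length L (between the conductors, 16.1 mm < r < 55.8 mm).
Only the inner wire is enclosed; the outer shell contributes nothing inside itself. λ_enc = λ₁ = 4.71e-6 C/m.
By Gauss's law (flux through the curved wall only), E·2πrL = λ_enc L/ε₀.
E = 2k|λ_enc|/r = 2(8.99×10^9)(4.71e-6)/(0.0347) = 2.44e6 N/C.

|E| = 2.44×10^6 V/m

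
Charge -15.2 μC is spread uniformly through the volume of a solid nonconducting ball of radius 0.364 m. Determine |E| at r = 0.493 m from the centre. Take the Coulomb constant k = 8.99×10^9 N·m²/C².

Symmetry ⇒ E = E(r) r̂. Gaussian sphere of radius r = 0.493 m (r > R, so the entire charge is enclosed).
Q_enc = -15.2 μC = -1.52×10^-5 C.
Applying ∮E·dA = Q_enc/ε₀ with Φ = E(4πr²):
E = k|Q_enc|/r² = (8.99×10^9)(1.52e-5)/(0.493)² = 5.62×10^5 N/C.

|E| ≈ 5.62e5 N/C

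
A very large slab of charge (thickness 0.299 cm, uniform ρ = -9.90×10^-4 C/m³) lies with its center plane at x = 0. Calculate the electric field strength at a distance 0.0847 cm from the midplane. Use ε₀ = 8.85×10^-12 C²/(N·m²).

|E| = 9.47×10^4 N/C

By symmetry E is perpendicular to the slab. A Gaussian pillbox from −0.0847 cm to +0.0847 cm (face area A) lies entirely within the slab.
Q_enc = ρ·(2x)·A and flux = 2EA, so 2EA = 2ρxA/ε₀ ⇒ E = |ρ|x/ε₀.
E = (9.90e-4)(0.000847)/(8.85×10^-12) = 9.47e4 N/C.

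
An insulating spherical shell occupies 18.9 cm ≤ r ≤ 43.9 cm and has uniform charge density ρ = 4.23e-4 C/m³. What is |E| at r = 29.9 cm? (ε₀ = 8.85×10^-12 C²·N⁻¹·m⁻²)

Use a concentric Gaussian sphere at r = 29.9 cm (within the shell material, 18.9 cm < r < 43.9 cm).
Only the shell between 18.9 cm and r is enclosed: Q_enc = ρ·(4π/3)(r³ − a³) = (4.23e-4)·(4π/3)·((0.299)³ − (0.189)³) = 3.54×10^-5 C.
Applying ∮E·dA = Q_enc/ε₀ with Φ = E(4πr²):
E = |Q_enc|/(4πε₀r²) = (3.54e-5)/(4π·8.85×10^-12·(0.299)²) = 3.56×10^6 N/C.

E = 3.56×10^6 V/m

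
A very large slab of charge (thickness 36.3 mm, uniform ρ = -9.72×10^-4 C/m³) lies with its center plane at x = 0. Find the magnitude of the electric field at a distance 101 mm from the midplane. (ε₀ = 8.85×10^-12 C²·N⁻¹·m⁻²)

The point |x| = 101 mm lies outside the slab (half-thickness 0.01815 m). A symmetric pillbox spanning the full slab encloses Q_enc = ρ·d·A.
Flux = 2EA ⇒ E = |ρ|d/(2ε₀), independent of distance outside.
E = (9.72×10^-4)(0.0363)/(2·8.85×10^-12) = 1.99×10^6 N/C.

|E| = 1.99e6 N/C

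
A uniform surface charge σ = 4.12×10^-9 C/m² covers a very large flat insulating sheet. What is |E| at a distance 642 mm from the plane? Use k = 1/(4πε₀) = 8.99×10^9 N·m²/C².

E = 233 N/C

The symmetry is planar: E is normal to the sheet and the same magnitude on both sides. Take a pillbox straddling the sheet with end-cap area A.
Flux Φ = 2EA and Q_enc = σA, so 2EA = σA/ε₀ ⇒ E = |σ|/(2ε₀), independent of distance.
E = 2πk|σ| = 2π(8.99×10^9)(4.12×10^-9) = 233 N/C.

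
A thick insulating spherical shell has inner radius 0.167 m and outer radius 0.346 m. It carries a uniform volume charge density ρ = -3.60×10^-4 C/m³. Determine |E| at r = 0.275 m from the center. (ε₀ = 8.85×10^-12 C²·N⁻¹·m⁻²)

|E| = 2.89×10^6 V/m

Take a concentric spherical Gaussian surface of radius r = 0.275 m (within the shell material, 0.167 m < r < 0.346 m).
Enclosed charge is the volume from a to r: Q_enc = (4π/3)ρ(r³ − a³) = -2.434×10^-5 C.
Since E is radial and uniform over the Gaussian sphere, Φ = E·4πr² = Q_enc/ε₀.
E = |Q_enc|/(4πε₀r²) = (2.434×10^-5)/(4π·8.85×10^-12·(0.275)²) = 2.89e6 N/C.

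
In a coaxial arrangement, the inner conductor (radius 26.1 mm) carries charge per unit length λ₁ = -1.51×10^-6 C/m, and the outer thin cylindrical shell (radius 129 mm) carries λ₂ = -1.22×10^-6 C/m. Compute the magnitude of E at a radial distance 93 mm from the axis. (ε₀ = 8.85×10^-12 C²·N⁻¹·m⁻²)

Coaxial Gaussian cylinder, radius r = 93 mm, length L (between the conductors, 26.1 mm < r < 129 mm).
Only the inner wire is enclosed; the outer shell contributes nothing inside itself. λ_enc = λ₁ = -1.51×10^-6 C/m.
Applying ∮E·dA = Q_enc/ε₀ with the end caps contributing no flux:
E = |λ_enc|/(2πε₀r) = (1.51e-6)/(2π·8.85×10^-12·0.093) = 2.92e5 N/C.

E ≈ 2.92×10^5 N/C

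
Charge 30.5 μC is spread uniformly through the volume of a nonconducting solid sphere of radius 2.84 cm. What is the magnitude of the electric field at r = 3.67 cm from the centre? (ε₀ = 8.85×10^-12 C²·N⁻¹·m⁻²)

|E| ≈ 2.04×10^8 N/C

Take a concentric spherical Gaussian surface of radius r = 3.67 cm (r > R, so the entire charge is enclosed).
Q_enc = 30.5 μC = 3.05×10^-5 C.
Gauss's law: E·4πr² = Q_enc/ε₀.
E = |Q_enc|/(4πε₀r²) = (3.05×10^-5)/(4π·8.85×10^-12·(0.0367)²) = 2.04×10^8 N/C.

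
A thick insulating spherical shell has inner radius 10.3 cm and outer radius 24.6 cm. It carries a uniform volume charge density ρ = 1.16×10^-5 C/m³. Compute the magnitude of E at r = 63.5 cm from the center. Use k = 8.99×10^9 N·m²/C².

Symmetry ⇒ E = E(r) r̂. Gaussian sphere of radius r = 63.5 cm (r > 24.6 cm, enclosing the whole shell).
Q_enc = ρ·(4π/3)(b³ − a³) = (1.16e-5)·(4π/3)·((0.246)³ − (0.103)³) = 6.703×10^-7 C.
Gauss's law: E·4πr² = Q_enc/ε₀.
E = k|Q_enc|/r² = (8.99×10^9)(6.703e-7)/(0.635)² = 1.49×10^4 N/C.

E ≈ 1.49×10^4 N/C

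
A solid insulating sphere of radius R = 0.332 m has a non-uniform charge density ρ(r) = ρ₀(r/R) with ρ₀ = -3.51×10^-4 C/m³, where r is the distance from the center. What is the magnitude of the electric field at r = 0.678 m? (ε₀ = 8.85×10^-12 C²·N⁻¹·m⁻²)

7.89e5 N/C

Symmetry ⇒ E = E(r) r̂. Gaussian sphere of radius r = 0.678 m (r > R, all charge enclosed).
Q_enc = 4π ∫₀^R ρ₀(r'/R)^1 r'² dr' = 4πρ₀R³/4 = -4.035e-5 C.
Gauss's law: E·4πr² = Q_enc/ε₀.
E = |Q_enc|/(4πε₀r²) = (4.035e-5)/(4π·8.85×10^-12·(0.678)²) = 7.89e5 N/C.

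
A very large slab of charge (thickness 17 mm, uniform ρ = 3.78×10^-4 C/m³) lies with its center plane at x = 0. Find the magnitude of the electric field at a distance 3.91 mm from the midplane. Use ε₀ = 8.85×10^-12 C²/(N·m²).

1.67×10^5 N/C

By symmetry E is perpendicular to the slab. A Gaussian pillbox from −3.91 mm to +3.91 mm (face area A) lies entirely within the slab.
Q_enc = ρ·(2x)·A and flux = 2EA, so 2EA = 2ρxA/ε₀ ⇒ E = |ρ|x/ε₀.
E = (3.78×10^-4)(0.00391)/(8.85×10^-12) = 1.67e5 N/C.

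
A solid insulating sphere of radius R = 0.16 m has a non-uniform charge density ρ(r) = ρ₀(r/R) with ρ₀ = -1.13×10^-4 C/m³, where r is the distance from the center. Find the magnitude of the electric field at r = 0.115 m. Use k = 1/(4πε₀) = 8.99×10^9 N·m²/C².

E = 2.64×10^5 N/C

Take a concentric spherical Gaussian surface of radius r = 0.115 m (r < R).
Integrate the density: Q_enc = 4π ∫₀^r ρ₀(r'/R)^1 r'² dr' = 4πρ₀ r^4/(4·R) = -3.881e-7 C.
Gauss's law: E·4πr² = Q_enc/ε₀.
E = k|Q_enc|/r² = (8.99×10^9)(3.881×10^-7)/(0.115)² = 2.64×10^5 N/C.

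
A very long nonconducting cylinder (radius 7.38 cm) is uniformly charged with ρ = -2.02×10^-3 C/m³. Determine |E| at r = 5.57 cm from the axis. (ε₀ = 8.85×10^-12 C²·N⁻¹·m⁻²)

E = 6.36×10^6 N/C

By cylindrical symmetry E is radial; use a coaxial Gaussian cylinder of radius 5.57 cm and length L (r < R).
Enclosed charge per unit length: λ_enc = ρ·πr² = (-2.02×10^-3)π(0.0557)² = -1.969×10^-5 C/m.
Since E is radial and uniform over the curved surface, Φ = E·2πrL = Q_enc/ε₀ = λ_enc L/ε₀.
E = |λ_enc|/(2πε₀r) = (1.969e-5)/(2π·8.85×10^-12·0.0557) = 6.36e6 N/C.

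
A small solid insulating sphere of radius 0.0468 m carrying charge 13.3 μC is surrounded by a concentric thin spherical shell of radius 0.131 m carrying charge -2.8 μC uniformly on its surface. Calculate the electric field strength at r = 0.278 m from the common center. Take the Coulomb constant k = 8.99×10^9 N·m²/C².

Use a concentric Gaussian sphere at r = 0.278 m (r > 0.131 m, enclosing both).
Q_enc = (13.3 μC) + (-2.8 μC) = 1.05×10^-5 C.
Gauss's law: E·4πr² = Q_enc/ε₀.
E = k|Q_enc|/r² = (8.99×10^9)(1.05×10^-5)/(0.278)² = 1.22×10^6 N/C.

|E| = 1.22×10^6 V/m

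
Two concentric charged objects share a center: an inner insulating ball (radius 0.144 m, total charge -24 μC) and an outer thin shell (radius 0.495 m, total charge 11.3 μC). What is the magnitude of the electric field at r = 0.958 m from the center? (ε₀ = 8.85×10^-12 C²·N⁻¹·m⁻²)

Take a concentric spherical Gaussian surface of radius r = 0.958 m (r > 0.495 m, enclosing both).
Q_enc = (-24 μC) + (11.3 μC) = -1.27e-5 C.
Since E is radial and uniform over the Gaussian sphere, Φ = E·4πr² = Q_enc/ε₀.
E = |Q_enc|/(4πε₀r²) = (1.27×10^-5)/(4π·8.85×10^-12·(0.958)²) = 1.24e5 N/C.

1.24e5 N/C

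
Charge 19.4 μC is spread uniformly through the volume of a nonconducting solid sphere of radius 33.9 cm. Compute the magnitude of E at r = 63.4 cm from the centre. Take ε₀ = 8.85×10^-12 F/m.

By spherical symmetry E is radial; choose a Gaussian sphere of radius r = 63.4 cm (r > R, so the entire charge is enclosed).
Q_enc = 19.4 μC = 1.94e-5 C.
By Gauss's law, ∮E·dA = E·4πr² = Q_enc/ε₀.
E = |Q_enc|/(4πε₀r²) = (1.94×10^-5)/(4π·8.85×10^-12·(0.634)²) = 4.34e5 N/C.

4.34e5 N/C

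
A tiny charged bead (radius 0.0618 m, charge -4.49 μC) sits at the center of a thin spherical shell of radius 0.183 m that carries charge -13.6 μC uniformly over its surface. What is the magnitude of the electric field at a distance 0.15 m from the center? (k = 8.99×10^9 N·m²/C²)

Symmetry ⇒ E = E(r) r̂. Gaussian sphere of radius r = 0.15 m (between the bodies, 0.0618 m < r < 0.183 m).
Only the inner charge is enclosed; the outer shell contributes nothing inside itself. Q_enc = -4.49 μC = -4.49e-6 C.
Gauss's law: E·4πr² = Q_enc/ε₀.
E = k|Q_enc|/r² = (8.99×10^9)(4.49e-6)/(0.15)² = 1.79×10^6 N/C.

|E| = 1.79×10^6 V/m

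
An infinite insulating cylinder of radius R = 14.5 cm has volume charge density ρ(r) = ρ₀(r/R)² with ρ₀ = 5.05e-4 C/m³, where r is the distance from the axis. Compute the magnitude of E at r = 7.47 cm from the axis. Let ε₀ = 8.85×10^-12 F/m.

E ≈ 2.83×10^5 N/C

Take a coaxial cylindrical Gaussian surface of radius r = 7.47 cm and length L (r < R).
λ_enc = ∫₀^r ρ(r')·2πr' dr' = (2πρ₀/R²)·r^4/4 = 1.175×10^-6 C/m.
Applying ∮E·dA = Q_enc/ε₀ with the end caps contributing no flux:
E = |λ_enc|/(2πε₀r) = (1.175×10^-6)/(2π·8.85×10^-12·0.0747) = 2.83e5 N/C.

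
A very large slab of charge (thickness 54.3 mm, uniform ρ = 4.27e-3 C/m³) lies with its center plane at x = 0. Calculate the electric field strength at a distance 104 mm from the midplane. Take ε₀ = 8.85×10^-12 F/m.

E = 1.31×10^7 N/C

The point |x| = 104 mm lies outside the slab (half-thickness 0.02715 m). A symmetric pillbox spanning the full slab encloses Q_enc = ρ·d·A.
Flux = 2EA ⇒ E = |ρ|d/(2ε₀), independent of distance outside.
E = (4.27e-3)(0.0543)/(2·8.85×10^-12) = 1.31×10^7 N/C.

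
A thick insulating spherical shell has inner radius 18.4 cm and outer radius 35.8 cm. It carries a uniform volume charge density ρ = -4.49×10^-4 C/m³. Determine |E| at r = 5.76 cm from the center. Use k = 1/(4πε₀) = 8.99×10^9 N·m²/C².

Take a concentric spherical Gaussian surface of radius r = 5.76 cm (r < 18.4 cm, inside the empty cavity).
No charge is enclosed, so by Gauss's law E·4πr² = 0 ⇒ E = 0.

|E| = 0 N/C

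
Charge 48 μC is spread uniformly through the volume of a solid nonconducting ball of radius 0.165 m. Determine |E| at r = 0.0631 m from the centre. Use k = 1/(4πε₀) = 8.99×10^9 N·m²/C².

|E| = 6.06×10^6 N/C

Use a concentric Gaussian sphere at r = 0.0631 m (r < R).
Only the charge within r is enclosed: Q_enc = Q·(r/R)³ = (48 μC)·(0.0631 m/0.165 m)³ = 2.685×10^-6 C.
Since E is radial and uniform over the Gaussian sphere, Φ = E·4πr² = Q_enc/ε₀.
E = k|Q_enc|/r² = (8.99×10^9)(2.685e-6)/(0.0631)² = 6.06×10^6 N/C.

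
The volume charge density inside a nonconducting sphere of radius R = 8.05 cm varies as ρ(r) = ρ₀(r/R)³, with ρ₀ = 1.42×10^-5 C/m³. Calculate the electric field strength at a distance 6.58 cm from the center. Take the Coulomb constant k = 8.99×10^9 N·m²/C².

|E| ≈ 9.61×10^3 N/C

Symmetry ⇒ E = E(r) r̂. Gaussian sphere of radius r = 6.58 cm (r < R).
Q_enc = ∫₀^r ρ(r')·4πr'² dr' = (4πρ₀/R³) ∫₀^r r'^5 dr' = 4πρ₀ r^6/(6·R³) = 4.627e-9 C.
Applying ∮E·dA = Q_enc/ε₀ with Φ = E(4πr²):
E = k|Q_enc|/r² = (8.99×10^9)(4.627e-9)/(0.0658)² = 9.61×10^3 N/C.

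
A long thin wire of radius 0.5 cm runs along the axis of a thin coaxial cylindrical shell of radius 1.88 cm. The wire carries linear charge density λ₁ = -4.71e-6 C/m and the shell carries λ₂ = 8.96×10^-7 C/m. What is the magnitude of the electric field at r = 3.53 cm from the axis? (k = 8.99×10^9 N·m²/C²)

By cylindrical symmetry E is radial; use a coaxial Gaussian cylinder of radius 3.53 cm and length L (r > 1.88 cm, enclosing both).
λ_enc = λ₁ + λ₂ = (-4.71e-6) + (8.96×10^-7) = -3.814×10^-6 C/m.
By Gauss's law (flux through the curved wall only), E·2πrL = λ_enc L/ε₀.
E = 2k|λ_enc|/r = 2(8.99×10^9)(3.814×10^-6)/(0.0353) = 1.94×10^6 N/C.

|E| = 1.94e6 N/C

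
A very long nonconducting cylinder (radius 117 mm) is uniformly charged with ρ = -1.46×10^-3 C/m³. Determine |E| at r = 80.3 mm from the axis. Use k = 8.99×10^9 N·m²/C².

Take a coaxial cylindrical Gaussian surface of radius r = 80.3 mm and length L (r < R).
Charge inside radius r per length L is ρ·πr²·L, so λ_enc = ρπr² = -2.958e-5 C/m.
Gauss's law: E·2πrL = λ_enc L/ε₀.
E = 2k|λ_enc|/r = 2(8.99×10^9)(2.958×10^-5)/(0.0803) = 6.62×10^6 N/C.

|E| ≈ 6.62×10^6 N/C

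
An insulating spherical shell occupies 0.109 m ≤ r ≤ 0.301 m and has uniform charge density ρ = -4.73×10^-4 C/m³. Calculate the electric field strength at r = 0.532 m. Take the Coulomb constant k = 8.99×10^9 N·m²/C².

Symmetry ⇒ E = E(r) r̂. Gaussian sphere of radius r = 0.532 m (r > 0.301 m, enclosing the whole shell).
Q_enc = ρ·(4π/3)(b³ − a³) = (-4.73×10^-4)·(4π/3)·((0.301)³ − (0.109)³) = -5.147×10^-5 C.
Gauss's law: E·4πr² = Q_enc/ε₀.
E = k|Q_enc|/r² = (8.99×10^9)(5.147×10^-5)/(0.532)² = 1.63×10^6 N/C.

|E| = 1.63×10^6 N/C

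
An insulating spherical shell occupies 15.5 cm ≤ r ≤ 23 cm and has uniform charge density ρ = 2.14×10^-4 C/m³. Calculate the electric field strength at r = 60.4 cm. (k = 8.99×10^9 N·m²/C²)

Symmetry ⇒ E = E(r) r̂. Gaussian sphere of radius r = 60.4 cm (r > 23 cm, enclosing the whole shell).
Q_enc = ρ·(4π/3)(b³ − a³) = (2.14×10^-4)·(4π/3)·((0.23)³ − (0.155)³) = 7.568×10^-6 C.
Applying ∮E·dA = Q_enc/ε₀ with Φ = E(4πr²):
E = k|Q_enc|/r² = (8.99×10^9)(7.568×10^-6)/(0.604)² = 1.87e5 N/C.

|E| ≈ 1.87×10^5 V/m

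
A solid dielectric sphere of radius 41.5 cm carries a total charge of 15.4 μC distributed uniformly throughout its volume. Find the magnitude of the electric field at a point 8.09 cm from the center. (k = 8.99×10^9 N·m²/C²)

Use a concentric Gaussian sphere at r = 8.09 cm (r < R).
For a uniform sphere the enclosed fraction is (r/R)³, so Q_enc = (15.4 μC)(0.0809/0.415)³ = 1.141×10^-7 C.
Since E is radial and uniform over the Gaussian sphere, Φ = E·4πr² = Q_enc/ε₀.
E = k|Q_enc|/r² = (8.99×10^9)(1.141e-7)/(0.0809)² = 1.57×10^5 N/C.

|E| ≈ 1.57e5 V/m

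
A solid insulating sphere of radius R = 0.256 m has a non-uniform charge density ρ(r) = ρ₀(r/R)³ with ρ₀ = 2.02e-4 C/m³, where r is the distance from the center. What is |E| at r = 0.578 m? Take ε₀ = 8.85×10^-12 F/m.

|E| ≈ 1.91×10^5 V/m

By spherical symmetry E is radial; choose a Gaussian sphere of radius r = 0.578 m (r > R, all charge enclosed).
Q_enc = 4π ∫₀^R ρ₀(r'/R)^3 r'² dr' = 4πρ₀R³/6 = 7.098×10^-6 C.
Since E is radial and uniform over the Gaussian sphere, Φ = E·4πr² = Q_enc/ε₀.
E = |Q_enc|/(4πε₀r²) = (7.098e-6)/(4π·8.85×10^-12·(0.578)²) = 1.91×10^5 N/C.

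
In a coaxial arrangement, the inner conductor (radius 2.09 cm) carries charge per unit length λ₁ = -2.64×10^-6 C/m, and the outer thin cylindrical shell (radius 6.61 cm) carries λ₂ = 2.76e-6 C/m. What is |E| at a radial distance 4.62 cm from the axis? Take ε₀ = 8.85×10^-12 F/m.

Coaxial Gaussian cylinder, radius r = 4.62 cm, length L (between the conductors, 2.09 cm < r < 6.61 cm).
The shell at 6.61 cm lies outside the Gaussian surface, so λ_enc = λ₁ = -2.64×10^-6 C/m.
Since E is radial and uniform over the curved surface, Φ = E·2πrL = Q_enc/ε₀ = λ_enc L/ε₀.
E = |λ_enc|/(2πε₀r) = (2.64×10^-6)/(2π·8.85×10^-12·0.0462) = 1.03×10^6 N/C.

|E| = 1.03e6 N/C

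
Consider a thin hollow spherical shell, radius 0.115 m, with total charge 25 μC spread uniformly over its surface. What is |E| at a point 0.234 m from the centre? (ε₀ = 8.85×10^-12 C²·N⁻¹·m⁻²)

|E| ≈ 4.11×10^6 N/C

By spherical symmetry E is radial; choose a Gaussian sphere of radius r = 0.234 m (r > 0.115 m).
The entire shell is enclosed: Q_enc = 2.50×10^-5 C.
Applying ∮E·dA = Q_enc/ε₀ with Φ = E(4πr²):
E = |Q_enc|/(4πε₀r²) = (2.50×10^-5)/(4π·8.85×10^-12·(0.234)²) = 4.11×10^6 N/C.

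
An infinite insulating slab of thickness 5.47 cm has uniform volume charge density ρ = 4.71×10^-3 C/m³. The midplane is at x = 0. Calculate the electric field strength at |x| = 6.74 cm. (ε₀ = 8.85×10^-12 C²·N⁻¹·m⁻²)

The point |x| = 6.74 cm lies outside the slab (half-thickness 0.02735 m). A symmetric pillbox spanning the full slab encloses Q_enc = ρ·d·A.
Flux = 2EA ⇒ E = |ρ|d/(2ε₀), independent of distance outside.
E = (4.71×10^-3)(0.0547)/(2·8.85×10^-12) = 1.46e7 N/C.

|E| = 1.46×10^7 N/C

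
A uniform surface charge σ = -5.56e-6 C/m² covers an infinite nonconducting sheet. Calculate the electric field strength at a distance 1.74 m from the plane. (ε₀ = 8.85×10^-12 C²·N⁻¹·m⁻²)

E ≈ 3.14×10^5 V/m

The symmetry is planar: E is normal to the sheet and the same magnitude on both sides. Take a pillbox straddling the sheet with end-cap area A.
Flux Φ = 2EA and Q_enc = σA, so 2EA = σA/ε₀ ⇒ E = |σ|/(2ε₀), independent of distance.
E = |σ|/(2ε₀) = (5.56e-6)/(2·8.85×10^-12) = 3.14×10^5 N/C.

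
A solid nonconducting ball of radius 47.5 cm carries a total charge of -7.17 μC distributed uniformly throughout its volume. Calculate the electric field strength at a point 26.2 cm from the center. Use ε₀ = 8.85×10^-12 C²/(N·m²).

1.58×10^5 V/m

Symmetry ⇒ E = E(r) r̂. Gaussian sphere of radius r = 26.2 cm (r < R).
Only the charge within r is enclosed: Q_enc = Q·(r/R)³ = (-7.17 μC)·(26.2 cm/47.5 cm)³ = -1.203×10^-6 C.
Since E is radial and uniform over the Gaussian sphere, Φ = E·4πr² = Q_enc/ε₀.
E = |Q_enc|/(4πε₀r²) = (1.203e-6)/(4π·8.85×10^-12·(0.262)²) = 1.58×10^5 N/C.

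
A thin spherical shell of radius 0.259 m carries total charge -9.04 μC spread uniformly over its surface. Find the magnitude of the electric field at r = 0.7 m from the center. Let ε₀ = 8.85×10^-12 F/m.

Take a concentric spherical Gaussian surface of radius r = 0.7 m (r > 0.259 m).
The entire shell is enclosed: Q_enc = -9.04×10^-6 C.
Gauss's law: E·4πr² = Q_enc/ε₀.
E = |Q_enc|/(4πε₀r²) = (9.04e-6)/(4π·8.85×10^-12·(0.7)²) = 1.66×10^5 N/C.

E ≈ 1.66e5 N/C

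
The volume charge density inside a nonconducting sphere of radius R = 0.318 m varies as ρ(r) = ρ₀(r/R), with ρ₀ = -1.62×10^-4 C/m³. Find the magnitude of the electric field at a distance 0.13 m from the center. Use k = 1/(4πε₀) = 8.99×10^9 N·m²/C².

|E| ≈ 2.43e5 N/C

Symmetry ⇒ E = E(r) r̂. Gaussian sphere of radius r = 0.13 m (r < R).
Integrate the density: Q_enc = 4π ∫₀^r ρ₀(r'/R)^1 r'² dr' = 4πρ₀ r^4/(4·R) = -4.571e-7 C.
Since E is radial and uniform over the Gaussian sphere, Φ = E·4πr² = Q_enc/ε₀.
E = k|Q_enc|/r² = (8.99×10^9)(4.571×10^-7)/(0.13)² = 2.43e5 N/C.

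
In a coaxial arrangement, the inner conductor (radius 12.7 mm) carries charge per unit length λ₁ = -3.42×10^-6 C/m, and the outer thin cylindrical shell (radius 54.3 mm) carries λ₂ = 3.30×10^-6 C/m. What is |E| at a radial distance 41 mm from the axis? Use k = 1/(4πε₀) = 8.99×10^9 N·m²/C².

Coaxial Gaussian cylinder, radius r = 41 mm, length L (between the conductors, 12.7 mm < r < 54.3 mm).
Only the inner wire is enclosed; the outer shell contributes nothing inside itself. λ_enc = λ₁ = -3.42×10^-6 C/m.
Since E is radial and uniform over the curved surface, Φ = E·2πrL = Q_enc/ε₀ = λ_enc L/ε₀.
E = 2k|λ_enc|/r = 2(8.99×10^9)(3.42×10^-6)/(0.041) = 1.50×10^6 N/C.

E ≈ 1.50e6 V/m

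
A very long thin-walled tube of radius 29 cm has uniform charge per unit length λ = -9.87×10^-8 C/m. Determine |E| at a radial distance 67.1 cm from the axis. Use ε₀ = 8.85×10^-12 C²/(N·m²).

Take a coaxial cylindrical Gaussian surface of radius r = 67.1 cm and length L (r > 29 cm).
The full line charge is enclosed: λ_enc = -9.87e-8 C/m.
Gauss's law: E·2πrL = λ_enc L/ε₀.
E = |λ_enc|/(2πε₀r) = (9.87×10^-8)/(2π·8.85×10^-12·0.671) = 2.65×10^3 N/C.

|E| ≈ 2.65×10^3 N/C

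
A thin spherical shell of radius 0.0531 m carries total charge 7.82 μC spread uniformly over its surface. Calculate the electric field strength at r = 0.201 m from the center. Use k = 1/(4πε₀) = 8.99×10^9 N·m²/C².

Use a concentric Gaussian sphere at r = 0.201 m (r > 0.0531 m).
The entire shell is enclosed: Q_enc = 7.82e-6 C.
Since E is radial and uniform over the Gaussian sphere, Φ = E·4πr² = Q_enc/ε₀.
E = k|Q_enc|/r² = (8.99×10^9)(7.82×10^-6)/(0.201)² = 1.74×10^6 N/C.

1.74×10^6 V/m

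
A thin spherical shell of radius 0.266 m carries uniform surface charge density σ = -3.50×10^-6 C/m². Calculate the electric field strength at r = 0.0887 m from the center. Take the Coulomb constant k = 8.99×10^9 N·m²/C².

By spherical symmetry E is radial; choose a Gaussian sphere of radius r = 0.0887 m (inside the shell, r < 0.266 m).
All the charge is outside the Gaussian surface: Q_enc = 0, hence E = 0 everywhere inside the shell.

|E| = 0 V/m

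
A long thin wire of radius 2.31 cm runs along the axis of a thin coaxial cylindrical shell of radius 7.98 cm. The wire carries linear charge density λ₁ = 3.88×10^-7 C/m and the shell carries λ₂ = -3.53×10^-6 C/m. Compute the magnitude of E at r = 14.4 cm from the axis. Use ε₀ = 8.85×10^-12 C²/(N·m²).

E ≈ 3.92e5 N/C

By cylindrical symmetry E is radial; use a coaxial Gaussian cylinder of radius 14.4 cm and length L (r > 7.98 cm, enclosing both).
λ_enc = λ₁ + λ₂ = (3.88×10^-7) + (-3.53×10^-6) = -3.142×10^-6 C/m.
Applying ∮E·dA = Q_enc/ε₀ with the end caps contributing no flux:
E = |λ_enc|/(2πε₀r) = (3.142e-6)/(2π·8.85×10^-12·0.144) = 3.92e5 N/C.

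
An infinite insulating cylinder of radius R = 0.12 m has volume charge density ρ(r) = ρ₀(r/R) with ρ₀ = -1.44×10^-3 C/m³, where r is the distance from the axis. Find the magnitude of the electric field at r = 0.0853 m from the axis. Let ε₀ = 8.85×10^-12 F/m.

E = 3.29×10^6 N/C

Take a coaxial cylindrical Gaussian surface of radius r = 0.0853 m and length L (r < R).
Integrating ρ over the cross-section to radius r: λ_enc = (2πρ₀/R) ∫₀^r r'^2 dr' = 2πρ₀ r^3/(3·R) = -1.56×10^-5 C/m.
Since E is radial and uniform over the curved surface, Φ = E·2πrL = Q_enc/ε₀ = λ_enc L/ε₀.
E = |λ_enc|/(2πε₀r) = (1.56×10^-5)/(2π·8.85×10^-12·0.0853) = 3.29×10^6 N/C.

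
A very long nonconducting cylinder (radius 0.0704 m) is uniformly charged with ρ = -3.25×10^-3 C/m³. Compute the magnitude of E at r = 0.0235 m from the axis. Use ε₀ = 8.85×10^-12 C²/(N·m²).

Take a coaxial cylindrical Gaussian surface of radius r = 0.0235 m and length L (r < R).
Enclosed charge per unit length: λ_enc = ρ·πr² = (-3.25×10^-3)π(0.0235)² = -5.639×10^-6 C/m.
Since E is radial and uniform over the curved surface, Φ = E·2πrL = Q_enc/ε₀ = λ_enc L/ε₀.
E = |λ_enc|/(2πε₀r) = (5.639×10^-6)/(2π·8.85×10^-12·0.0235) = 4.31e6 N/C.

4.31e6 N/C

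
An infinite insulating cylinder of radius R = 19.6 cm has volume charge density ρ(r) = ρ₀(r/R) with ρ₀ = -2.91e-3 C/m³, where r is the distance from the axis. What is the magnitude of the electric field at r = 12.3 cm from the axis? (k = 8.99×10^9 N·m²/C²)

E = 8.46×10^6 V/m

By cylindrical symmetry E is radial; use a coaxial Gaussian cylinder of radius 12.3 cm and length L (r < R).
λ_enc = ∫₀^r ρ(r')·2πr' dr' = (2πρ₀/R)·r^3/3 = -5.786×10^-5 C/m.
By Gauss's law (flux through the curved wall only), E·2πrL = λ_enc L/ε₀.
E = 2k|λ_enc|/r = 2(8.99×10^9)(5.786×10^-5)/(0.123) = 8.46×10^6 N/C.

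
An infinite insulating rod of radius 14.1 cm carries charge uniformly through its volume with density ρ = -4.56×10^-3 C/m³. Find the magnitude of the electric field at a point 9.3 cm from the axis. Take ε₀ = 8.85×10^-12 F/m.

Coaxial Gaussian cylinder, radius r = 9.3 cm, length L (r < R).
Enclosed charge per unit length: λ_enc = ρ·πr² = (-4.56×10^-3)π(0.093)² = -1.239e-4 C/m.
Gauss's law: E·2πrL = λ_enc L/ε₀.
E = |λ_enc|/(2πε₀r) = (1.239e-4)/(2π·8.85×10^-12·0.093) = 2.40×10^7 N/C.

|E| = 2.40×10^7 N/C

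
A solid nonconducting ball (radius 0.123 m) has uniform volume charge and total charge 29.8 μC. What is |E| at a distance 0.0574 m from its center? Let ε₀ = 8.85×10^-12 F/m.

E ≈ 8.27×10^6 V/m

Use a concentric Gaussian sphere at r = 0.0574 m (r < R).
For a uniform sphere the enclosed fraction is (r/R)³, so Q_enc = (29.8 μC)(0.0574/0.123)³ = 3.029×10^-6 C.
By Gauss's law, ∮E·dA = E·4πr² = Q_enc/ε₀.
E = |Q_enc|/(4πε₀r²) = (3.029×10^-6)/(4π·8.85×10^-12·(0.0574)²) = 8.27×10^6 N/C.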